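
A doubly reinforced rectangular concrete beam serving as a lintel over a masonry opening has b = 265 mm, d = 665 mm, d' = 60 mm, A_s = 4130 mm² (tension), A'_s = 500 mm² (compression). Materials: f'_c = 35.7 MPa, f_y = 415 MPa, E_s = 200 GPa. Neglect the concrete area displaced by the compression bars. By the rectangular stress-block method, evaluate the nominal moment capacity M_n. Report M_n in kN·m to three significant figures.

Assume both tension and compression steel yield.
Net tension couple steel: A_s − A'_s = 3630 mm².
a = (A_s − A'_s) f_y / (0.85 f'_c b) = 1506450/(0.85 × 35.7 × 265) = 187.34 mm.
c = a/β₁ = 187.34/0.795 = 235.65 mm; ε'_s = 0.003(c − d')/c = 0.0022 ≥ f_y/E_s = 0.0021, so compression steel does yield.
M_n = (A_s − A'_s) f_y (d − a/2) + A'_s f_y (d − d') = [1506450 × (665 − 93.67) + 207500 × (665 − 60)] × 10⁻⁶ = 860.68 + 125.54 = 986.22 kN·m.

M_n ≈ 986 kN·m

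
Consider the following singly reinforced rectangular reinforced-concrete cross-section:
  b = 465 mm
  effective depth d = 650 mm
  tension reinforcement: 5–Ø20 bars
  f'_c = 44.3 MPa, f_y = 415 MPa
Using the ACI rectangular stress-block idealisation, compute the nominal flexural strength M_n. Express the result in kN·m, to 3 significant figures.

M_n ≈ 411 kN·m

A_s = 5 × 314 = 1570 mm².
T = A_s f_y = 1570 × 415 = 651550 N = 651.55 kN.
From C = T: a = T/(0.85 f'_c b) = 651550/(0.85 × 44.3 × 465) = 37.21 mm.
M_n = T(d − a/2) = 651.55 kN × (650 − 18.605) mm = 411.39 kN·m.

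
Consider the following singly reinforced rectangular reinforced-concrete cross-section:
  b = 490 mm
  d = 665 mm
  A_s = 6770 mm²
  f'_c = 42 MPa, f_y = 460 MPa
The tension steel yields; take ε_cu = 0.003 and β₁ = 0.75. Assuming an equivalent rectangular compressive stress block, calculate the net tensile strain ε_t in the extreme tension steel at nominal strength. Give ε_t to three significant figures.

a = A_s f_y/(0.85 f'_c b) = 178.03 mm.
β₁ = 0.75, so c = a/β₁ = 178.03/0.75 = 237.37 mm.
From the linear strain diagram with ε_cu = 0.003: ε_t = 0.003 (d − c)/c = 0.003 × (665 − 237.37)/237.37 = 0.00540.
Since ε_t ≥ 0.005, the section is tension-controlled.

ε_t ≈ 0.00540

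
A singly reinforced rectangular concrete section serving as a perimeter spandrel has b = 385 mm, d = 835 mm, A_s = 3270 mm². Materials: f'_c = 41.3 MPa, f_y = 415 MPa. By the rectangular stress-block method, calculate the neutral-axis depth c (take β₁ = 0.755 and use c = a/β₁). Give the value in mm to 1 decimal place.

c ≈ 133.0 mm

T = A_s f_y = 3270 × 415 = 1357050 N = 1357.05 kN.
Setting C = 0.85 f'_c a b equal to T: a = 1357050/(0.85 × 41.3 × 385) = 100.407 mm.
With β₁ = 0.755, c = a/β₁ = 100.407/0.755 = 133.0 mm.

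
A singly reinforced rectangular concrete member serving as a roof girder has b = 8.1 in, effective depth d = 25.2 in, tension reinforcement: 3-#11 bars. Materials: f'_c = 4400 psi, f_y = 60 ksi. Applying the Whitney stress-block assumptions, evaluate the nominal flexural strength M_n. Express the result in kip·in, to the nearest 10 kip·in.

M_n ≈ 5770 kip·in

A_s = 3 × 1.56 = 4.68 in².
T = A_s f_y = 4.68 × 60 = 280.8 kips.
a = T/(0.85 f'_c b) = 280.8/(0.85 × 4.4 × 8.1) = 9.269 in.
M_n = T(d − a/2) = 280.8 × (25.2 − 4.6345) = 5774.8 kip·in.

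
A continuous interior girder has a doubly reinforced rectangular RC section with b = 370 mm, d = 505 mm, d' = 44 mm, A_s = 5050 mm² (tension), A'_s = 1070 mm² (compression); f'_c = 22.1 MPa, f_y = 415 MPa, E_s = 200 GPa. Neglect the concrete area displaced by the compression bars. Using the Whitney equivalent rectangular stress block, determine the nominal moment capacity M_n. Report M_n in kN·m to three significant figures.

Assume both tension and compression steel yield.
Net tension couple steel: A_s − A'_s = 3980 mm².
a = (A_s − A'_s) f_y / (0.85 f'_c b) = 1651700/(0.85 × 22.1 × 370) = 237.64 mm.
c = a/β₁ = 237.64/0.85 = 279.58 mm; ε'_s = 0.003(c − d')/c = 0.0025 ≥ f_y/E_s = 0.0021, so compression steel does yield.
M_n = (A_s − A'_s) f_y (d − a/2) + A'_s f_y (d − d') = [1651700 × (505 − 118.82) + 444050 × (505 − 44)] × 10⁻⁶ = 637.85 + 204.71 = 842.56 kN·m.

M_n ≈ 843 kN·m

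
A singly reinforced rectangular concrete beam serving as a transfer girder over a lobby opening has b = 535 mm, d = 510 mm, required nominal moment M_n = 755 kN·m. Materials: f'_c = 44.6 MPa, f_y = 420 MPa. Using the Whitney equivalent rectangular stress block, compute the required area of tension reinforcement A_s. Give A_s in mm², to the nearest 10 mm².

A_s ≈ 3820 mm²

With M_n = 0.85 f'_c a b (d − a/2), solve the quadratic for a:
a = d − √(d² − 2M_n/(0.85 f'_c b)) = 510 − √(510² − 2 × 755×10⁶/(0.85 × 44.6 × 535)) = 79.13 mm.
A_s = 0.85 f'_c a b / f_y = 0.85 × 44.6 × 79.13 × 535 / 420 = 3821.2 mm².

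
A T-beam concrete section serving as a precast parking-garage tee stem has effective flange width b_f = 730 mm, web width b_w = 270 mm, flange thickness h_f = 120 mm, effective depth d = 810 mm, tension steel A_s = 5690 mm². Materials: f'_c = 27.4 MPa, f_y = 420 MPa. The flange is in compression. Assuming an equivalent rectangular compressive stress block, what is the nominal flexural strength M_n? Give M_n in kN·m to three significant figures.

Tension: T = A_s f_y = 5690 × 420 = 2389800 N.
Try a within the flange: a = T/(0.85 f'_c b_f) = 2389800/(0.85 × 27.4 × 730) = 140.56 mm.
a = 140.56 > h_f = 120 mm: the block extends into the web. Split into flange-overhang and web parts.
C_f = 0.85 f'_c (b_f − b_w) h_f = 0.85 × 27.4 × (730 − 270) × 120 = 1285608 N.
Remaining web compression depth: a_w = (T − C_f)/(0.85 f'_c b_w) = (2389800 − 1285608)/(0.85 × 27.4 × 270) = 175.59 mm.
M_n = C_f(d − h_f/2) + (T − C_f)(d − a_w/2) = 1285608 × (810 − 60) + 1104192 × (810 − 87.795) = 964.21 + 797.45 = 1761.66 × 10⁶ N·mm.
M_n = 1761.66 kN·m.

M_n ≈ 1760 kN·m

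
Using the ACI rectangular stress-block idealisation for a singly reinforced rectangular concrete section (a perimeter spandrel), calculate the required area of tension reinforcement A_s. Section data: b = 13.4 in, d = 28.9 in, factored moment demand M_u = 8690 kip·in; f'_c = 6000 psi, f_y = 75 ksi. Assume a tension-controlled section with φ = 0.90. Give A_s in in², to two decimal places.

M_n = M_u/φ = 8690/0.90 = 9655.56 kip·in.
From M_n = 0.85 f'_c a b (d − a/2):
a = d − √(d² − 2M_n/(0.85 f'_c b)) = 28.9 − √(28.9² − 2 × 9655.56/(0.85 × 6 × 13.4)) = 5.392 in.
A_s = 0.85 f'_c a b / f_y = 0.85 × 6 × 5.392 × 13.4 / 75 = 4.913 in².

A_s ≈ 4.91 in²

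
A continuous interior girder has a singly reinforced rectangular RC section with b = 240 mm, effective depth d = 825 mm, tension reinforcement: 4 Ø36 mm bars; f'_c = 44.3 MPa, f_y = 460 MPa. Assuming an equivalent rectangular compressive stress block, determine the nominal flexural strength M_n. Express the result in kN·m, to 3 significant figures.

M_n ≈ 1350 kN·m

A_s = 4 × 1018 = 4072 mm².
T = A_s f_y = 4072 × 460 = 1873120 N = 1873.12 kN.
From C = T: a = T/(0.85 f'_c b) = 1873120/(0.85 × 44.3 × 240) = 207.27 mm.
M_n = T(d − a/2) = 1873.12 kN × (825 − 103.635) mm = 1351.20 kN·m.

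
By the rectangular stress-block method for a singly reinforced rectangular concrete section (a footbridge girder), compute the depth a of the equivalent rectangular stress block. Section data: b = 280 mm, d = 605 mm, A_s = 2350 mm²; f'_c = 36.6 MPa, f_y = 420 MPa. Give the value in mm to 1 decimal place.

T = A_s f_y = 2350 × 420 = 987000 N = 987 kN.
Setting C = 0.85 f'_c a b equal to T: a = 987000/(0.85 × 36.6 × 280) = 113.3 mm.

a ≈ 113.3 mm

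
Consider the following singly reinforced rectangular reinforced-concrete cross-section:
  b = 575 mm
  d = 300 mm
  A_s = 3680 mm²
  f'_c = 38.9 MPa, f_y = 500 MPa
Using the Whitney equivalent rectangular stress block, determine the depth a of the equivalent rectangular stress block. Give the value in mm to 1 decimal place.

T = A_s f_y = 3680 × 500 = 1840000 N = 1840 kN.
Setting C = 0.85 f'_c a b equal to T: a = 1840000/(0.85 × 38.9 × 575) = 96.8 mm.

a ≈ 96.8 mm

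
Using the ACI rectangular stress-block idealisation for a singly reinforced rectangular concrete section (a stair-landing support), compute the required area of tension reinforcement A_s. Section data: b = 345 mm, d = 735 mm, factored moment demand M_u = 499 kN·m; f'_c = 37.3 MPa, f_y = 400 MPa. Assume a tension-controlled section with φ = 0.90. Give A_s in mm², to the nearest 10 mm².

A_s ≈ 1980 mm²

M_n = M_u/φ = 499/0.90 = 554.444 kN·m.
With M_n = 0.85 f'_c a b (d − a/2), solve the quadratic for a:
a = d − √(d² − 2M_n/(0.85 f'_c b)) = 735 − √(735² − 2 × 554.444×10⁶/(0.85 × 37.3 × 345)) = 72.54 mm.
A_s = 0.85 f'_c a b / f_y = 0.85 × 37.3 × 72.54 × 345 / 400 = 1983.6 mm².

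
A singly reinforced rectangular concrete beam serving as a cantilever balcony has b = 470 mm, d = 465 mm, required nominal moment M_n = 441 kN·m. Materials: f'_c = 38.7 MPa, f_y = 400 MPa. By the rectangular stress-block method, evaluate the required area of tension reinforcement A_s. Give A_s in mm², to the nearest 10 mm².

With M_n = 0.85 f'_c a b (d − a/2), solve the quadratic for a:
a = d − √(d² − 2M_n/(0.85 f'_c b)) = 465 − √(465² − 2 × 441×10⁶/(0.85 × 38.7 × 470)) = 66.03 mm.
A_s = 0.85 f'_c a b / f_y = 0.85 × 38.7 × 66.03 × 470 / 400 = 2552.2 mm².

A_s ≈ 2550 mm²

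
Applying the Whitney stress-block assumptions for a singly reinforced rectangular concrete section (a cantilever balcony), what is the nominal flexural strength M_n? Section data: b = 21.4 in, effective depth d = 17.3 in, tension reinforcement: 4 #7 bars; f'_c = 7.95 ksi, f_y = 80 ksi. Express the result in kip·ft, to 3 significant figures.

A_s = 4 × 0.6 = 2.4 in².
T = A_s f_y = 2.4 × 80 = 192 kips.
a = T/(0.85 f'_c b) = 192/(0.85 × 7.95 × 21.4) = 1.328 in.
M_n = T(d − a/2) = 192 × (17.3 − 0.664) = 3194.1 kip·in = 3194.1/12 = 266.18 kip·ft.

M_n ≈ 266 kip·ft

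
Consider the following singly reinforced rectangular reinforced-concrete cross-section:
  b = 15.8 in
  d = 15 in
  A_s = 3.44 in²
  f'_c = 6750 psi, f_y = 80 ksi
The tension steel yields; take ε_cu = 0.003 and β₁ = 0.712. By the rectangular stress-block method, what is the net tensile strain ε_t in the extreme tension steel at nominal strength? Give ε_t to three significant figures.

a = A_s f_y/(0.85 f'_c b) = 3.036 in.
β₁ = 0.712, so c = a/β₁ = 3.036/0.712 = 4.264 in.
From the linear strain diagram with ε_cu = 0.003: ε_t = 0.003 (d − c)/c = 0.003 × (15 − 4.264)/4.264 = 0.00755.
Since ε_t ≥ 0.005, the section is tension-controlled.

ε_t ≈ 0.00755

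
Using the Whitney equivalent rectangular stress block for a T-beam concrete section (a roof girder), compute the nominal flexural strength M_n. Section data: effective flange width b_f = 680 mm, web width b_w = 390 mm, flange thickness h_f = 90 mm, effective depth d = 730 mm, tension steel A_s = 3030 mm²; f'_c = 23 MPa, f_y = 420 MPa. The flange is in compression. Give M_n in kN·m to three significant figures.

Tension: T = A_s f_y = 3030 × 420 = 1272600 N.
Try a within the flange: a = T/(0.85 f'_c b_f) = 1272600/(0.85 × 23 × 680) = 95.73 mm.
a = 95.73 > h_f = 90 mm: the block extends into the web. Split into flange-overhang and web parts.
C_f = 0.85 f'_c (b_f − b_w) h_f = 0.85 × 23 × (680 − 390) × 90 = 510255 N.
Remaining web compression depth: a_w = (T − C_f)/(0.85 f'_c b_w) = (1272600 − 510255)/(0.85 × 23 × 390) = 99.99 mm.
M_n = C_f(d − h_f/2) + (T − C_f)(d − a_w/2) = 510255 × (730 − 45) + 762345 × (730 − 49.995) = 349.52 + 518.40 = 867.92 × 10⁶ N·mm.
M_n = 867.92 kN·m.

M_n ≈ 868 kN·m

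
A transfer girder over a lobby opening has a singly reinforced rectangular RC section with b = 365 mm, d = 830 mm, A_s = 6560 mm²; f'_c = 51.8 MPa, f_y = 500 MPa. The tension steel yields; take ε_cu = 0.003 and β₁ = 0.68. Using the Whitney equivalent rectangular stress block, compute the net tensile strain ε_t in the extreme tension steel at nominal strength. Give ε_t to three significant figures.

ε_t ≈ 0.00530

a = A_s f_y/(0.85 f'_c b) = 204.09 mm.
β₁ = 0.68, so c = a/β₁ = 204.09/0.68 = 300.13 mm.
From the linear strain diagram with ε_cu = 0.003: ε_t = 0.003 (d − c)/c = 0.003 × (830 − 300.13)/300.13 = 0.00530.
Since ε_t ≥ 0.005, the section is tension-controlled.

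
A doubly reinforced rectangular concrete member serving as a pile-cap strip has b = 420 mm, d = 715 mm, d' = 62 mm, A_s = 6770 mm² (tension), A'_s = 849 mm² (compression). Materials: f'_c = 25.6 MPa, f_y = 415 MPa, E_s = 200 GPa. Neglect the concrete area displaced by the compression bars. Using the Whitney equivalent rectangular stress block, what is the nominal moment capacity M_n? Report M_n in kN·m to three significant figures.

M_n ≈ 1660 kN·m

Assume both tension and compression steel yield.
Net tension couple steel: A_s − A'_s = 5921 mm².
a = (A_s − A'_s) f_y / (0.85 f'_c b) = 2457215/(0.85 × 25.6 × 420) = 268.87 mm.
c = a/β₁ = 268.87/0.85 = 316.32 mm; ε'_s = 0.003(c − d')/c = 0.0024 ≥ f_y/E_s = 0.0021, so compression steel does yield.
M_n = (A_s − A'_s) f_y (d − a/2) + A'_s f_y (d − d') = [2457215 × (715 − 134.435) + 352335 × (715 − 62)] × 10⁻⁶ = 1426.57 + 230.07 = 1656.64 kN·m.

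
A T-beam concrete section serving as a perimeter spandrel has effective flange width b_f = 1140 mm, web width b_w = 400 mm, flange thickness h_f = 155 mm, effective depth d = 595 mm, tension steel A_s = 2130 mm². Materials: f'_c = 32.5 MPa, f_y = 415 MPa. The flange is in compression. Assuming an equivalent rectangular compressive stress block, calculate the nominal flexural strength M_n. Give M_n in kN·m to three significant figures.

Tension: T = A_s f_y = 2130 × 415 = 883950 N.
Try a within the flange: a = T/(0.85 f'_c b_f) = 883950/(0.85 × 32.5 × 1140) = 28.07 mm.
Since a = 28.07 ≤ h_f = 155 mm, the stress block lies entirely in the flange; analyse as a rectangular beam of width b_f.
M_n = T(d − a/2) = 883950 × (595 − 14.035) = 513.54 × 10⁶ N·mm.
M_n = 513.54 kN·m.

M_n ≈ 514 kN·m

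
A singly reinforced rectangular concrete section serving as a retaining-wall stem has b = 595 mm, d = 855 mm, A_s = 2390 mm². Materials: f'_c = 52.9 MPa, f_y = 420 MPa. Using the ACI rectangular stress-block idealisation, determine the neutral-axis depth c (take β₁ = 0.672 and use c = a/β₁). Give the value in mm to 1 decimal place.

T = A_s f_y = 2390 × 420 = 1003800 N = 1003.8 kN.
Setting C = 0.85 f'_c a b equal to T: a = 1003800/(0.85 × 52.9 × 595) = 37.519 mm.
With β₁ = 0.672, c = a/β₁ = 37.519/0.672 = 55.8 mm.

c ≈ 55.8 mm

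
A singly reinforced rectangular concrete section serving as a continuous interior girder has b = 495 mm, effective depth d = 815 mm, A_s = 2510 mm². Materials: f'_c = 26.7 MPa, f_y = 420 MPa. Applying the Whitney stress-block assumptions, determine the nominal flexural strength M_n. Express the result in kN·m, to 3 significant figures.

M_n ≈ 810 kN·m

T = A_s f_y = 2510 × 420 = 1054200 N = 1054.2 kN.
From C = T: a = T/(0.85 f'_c b) = 1054200/(0.85 × 26.7 × 495) = 93.84 mm.
M_n = T(d − a/2) = 1054.2 kN × (815 − 46.92) mm = 809.71 kN·m.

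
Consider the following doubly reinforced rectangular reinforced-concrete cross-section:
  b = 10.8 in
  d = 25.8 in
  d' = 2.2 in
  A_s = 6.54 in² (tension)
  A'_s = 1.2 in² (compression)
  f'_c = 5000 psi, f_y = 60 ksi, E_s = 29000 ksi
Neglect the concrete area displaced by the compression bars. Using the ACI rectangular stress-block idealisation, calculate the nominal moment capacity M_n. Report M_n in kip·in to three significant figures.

M_n ≈ 8850 kip·in

Assume both steels yield.
a = (A_s − A'_s) f_y/(0.85 f'_c b) = (6.54 − 1.2) × 60/(0.85 × 5 × 10.8) = 6.980 in.
c = a/β₁ = 6.980/0.8 = 8.725 in; ε'_s = 0.003(c − d')/c = 0.0022 ≥ ε_y = 0.0021, so the compression steel yields.
M_n = (A_s − A'_s) f_y (d − a/2) + A'_s f_y (d − d') = 320.4 × (25.8 − 3.49) + 72 × (25.8 − 2.2) = 7148.1 + 1699.2 = 8847.3 kip·in.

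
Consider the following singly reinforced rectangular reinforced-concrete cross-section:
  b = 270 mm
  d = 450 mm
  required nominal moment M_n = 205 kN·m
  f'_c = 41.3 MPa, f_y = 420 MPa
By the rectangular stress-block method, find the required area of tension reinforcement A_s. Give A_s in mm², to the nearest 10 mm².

With M_n = 0.85 f'_c a b (d − a/2), solve the quadratic for a:
a = d − √(d² − 2M_n/(0.85 f'_c b)) = 450 − √(450² − 2 × 205×10⁶/(0.85 × 41.3 × 270)) = 50.95 mm.
A_s = 0.85 f'_c a b / f_y = 0.85 × 41.3 × 50.95 × 270 / 420 = 1149.8 mm².

A_s ≈ 1150 mm²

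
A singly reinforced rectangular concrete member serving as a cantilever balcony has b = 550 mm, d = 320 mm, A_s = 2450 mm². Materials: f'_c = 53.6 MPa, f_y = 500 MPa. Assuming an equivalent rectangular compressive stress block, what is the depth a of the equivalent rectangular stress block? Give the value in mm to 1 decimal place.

a ≈ 48.9 mm

T = A_s f_y = 2450 × 500 = 1225000 N = 1225 kN.
Setting C = 0.85 f'_c a b equal to T: a = 1225000/(0.85 × 53.6 × 550) = 48.9 mm.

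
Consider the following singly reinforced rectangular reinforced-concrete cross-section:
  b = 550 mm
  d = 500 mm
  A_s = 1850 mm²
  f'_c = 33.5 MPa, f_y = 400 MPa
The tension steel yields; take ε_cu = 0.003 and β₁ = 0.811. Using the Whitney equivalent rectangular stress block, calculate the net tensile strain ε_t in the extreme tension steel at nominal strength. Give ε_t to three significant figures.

a = A_s f_y/(0.85 f'_c b) = 47.25 mm.
β₁ = 0.811, so c = a/β₁ = 47.25/0.811 = 58.26 mm.
From the linear strain diagram with ε_cu = 0.003: ε_t = 0.003 (d − c)/c = 0.003 × (500 − 58.26)/58.26 = 0.0227.
Since ε_t ≥ 0.005, the section is tension-controlled.

ε_t ≈ 0.0227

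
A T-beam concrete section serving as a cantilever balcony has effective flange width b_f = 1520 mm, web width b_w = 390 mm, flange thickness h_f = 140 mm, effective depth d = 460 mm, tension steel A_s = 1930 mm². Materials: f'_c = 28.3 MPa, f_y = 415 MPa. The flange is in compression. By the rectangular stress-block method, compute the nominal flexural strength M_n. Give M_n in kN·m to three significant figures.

M_n ≈ 360 kN·m

Tension: T = A_s f_y = 1930 × 415 = 800950 N.
Try a within the flange: a = T/(0.85 f'_c b_f) = 800950/(0.85 × 28.3 × 1520) = 21.91 mm.
Since a = 21.91 ≤ h_f = 140 mm, the stress block lies entirely in the flange; analyse as a rectangular beam of width b_f.
M_n = T(d − a/2) = 800950 × (460 − 10.955) = 359.66 × 10⁶ N·mm.
M_n = 359.66 kN·m.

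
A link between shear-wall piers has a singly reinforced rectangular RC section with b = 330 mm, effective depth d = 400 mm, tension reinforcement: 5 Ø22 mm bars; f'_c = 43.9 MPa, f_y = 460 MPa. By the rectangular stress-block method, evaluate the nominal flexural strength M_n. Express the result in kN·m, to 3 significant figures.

A_s = 5 × 380 = 1900 mm².
T = A_s f_y = 1900 × 460 = 874000 N = 874 kN.
From C = T: a = T/(0.85 f'_c b) = 874000/(0.85 × 43.9 × 330) = 70.98 mm.
M_n = T(d − a/2) = 874 kN × (400 − 35.49) mm = 318.58 kN·m.

M_n ≈ 319 kN·m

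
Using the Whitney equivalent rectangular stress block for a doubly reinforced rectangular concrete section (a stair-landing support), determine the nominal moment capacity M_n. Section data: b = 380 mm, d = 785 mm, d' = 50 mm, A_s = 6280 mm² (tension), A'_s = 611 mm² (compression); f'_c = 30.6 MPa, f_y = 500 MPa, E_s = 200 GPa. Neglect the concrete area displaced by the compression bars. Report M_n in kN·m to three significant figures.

M_n ≈ 2040 kN·m

Assume both tension and compression steel yield.
Net tension couple steel: A_s − A'_s = 5669 mm².
a = (A_s − A'_s) f_y / (0.85 f'_c b) = 2834500/(0.85 × 30.6 × 380) = 286.78 mm.
c = a/β₁ = 286.78/0.831 = 345.10 mm; ε'_s = 0.003(c − d')/c = 0.0026 ≥ f_y/E_s = 0.0025, so compression steel does yield.
M_n = (A_s − A'_s) f_y (d − a/2) + A'_s f_y (d − d') = [2834500 × (785 − 143.39) + 305500 × (785 − 50)] × 10⁻⁶ = 1818.64 + 224.54 = 2043.18 kN·m.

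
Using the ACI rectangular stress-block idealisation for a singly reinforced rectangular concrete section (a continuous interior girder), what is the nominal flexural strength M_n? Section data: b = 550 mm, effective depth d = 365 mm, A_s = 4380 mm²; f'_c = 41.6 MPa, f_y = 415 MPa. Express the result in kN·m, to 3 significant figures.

M_n ≈ 579 kN·m

T = A_s f_y = 4380 × 415 = 1817700 N = 1817.7 kN.
From C = T: a = T/(0.85 f'_c b) = 1817700/(0.85 × 41.6 × 550) = 93.46 mm.
M_n = T(d − a/2) = 1817.7 kN × (365 − 46.73) mm = 578.52 kN·m.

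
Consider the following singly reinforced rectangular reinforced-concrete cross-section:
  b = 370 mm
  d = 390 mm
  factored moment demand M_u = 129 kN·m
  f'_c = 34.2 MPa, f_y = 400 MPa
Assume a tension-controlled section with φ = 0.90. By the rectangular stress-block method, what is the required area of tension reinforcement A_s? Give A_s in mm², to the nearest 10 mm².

A_s ≈ 960 mm²

M_n = M_u/φ = 129/0.90 = 143.333 kN·m.
With M_n = 0.85 f'_c a b (d − a/2), solve the quadratic for a:
a = d − √(d² − 2M_n/(0.85 f'_c b)) = 390 − √(390² − 2 × 143.333×10⁶/(0.85 × 34.2 × 370)) = 35.81 mm.
A_s = 0.85 f'_c a b / f_y = 0.85 × 34.2 × 35.81 × 370 / 400 = 962.9 mm².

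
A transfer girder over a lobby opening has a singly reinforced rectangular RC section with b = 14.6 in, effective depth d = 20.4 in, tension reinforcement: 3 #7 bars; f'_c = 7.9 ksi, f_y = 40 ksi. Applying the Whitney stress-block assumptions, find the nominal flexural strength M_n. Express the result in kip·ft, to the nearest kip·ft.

A_s = 3 × 0.6 = 1.8 in².
T = A_s f_y = 1.8 × 40 = 72 kips.
a = T/(0.85 f'_c b) = 72/(0.85 × 7.9 × 14.6) = 0.734 in.
M_n = T(d − a/2) = 72 × (20.4 − 0.367) = 1442.4 kip·in = 1442.4/12 = 120.20 kip·ft.

M_n ≈ 120 kip·ft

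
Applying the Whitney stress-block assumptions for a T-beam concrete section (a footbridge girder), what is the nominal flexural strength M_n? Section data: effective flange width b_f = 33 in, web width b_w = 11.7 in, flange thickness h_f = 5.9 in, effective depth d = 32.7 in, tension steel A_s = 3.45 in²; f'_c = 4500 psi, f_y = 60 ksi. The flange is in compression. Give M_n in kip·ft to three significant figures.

Tension: T = A_s f_y = 3.45 × 60 = 207 kips.
Try a within the flange: a = T/(0.85 f'_c b_f) = 207/(0.85 × 4.5 × 33) = 1.640 in.
Since a = 1.640 ≤ h_f = 5.9 in, the stress block lies entirely in the flange; analyse as a rectangular beam of width b_f.
M_n = T(d − a/2) = 207 × (32.7 − 0.82) = 6599.2 kip·in.
M_n = 6599.2/12 = 549.93 kip·ft.

M_n ≈ 550 kip·ft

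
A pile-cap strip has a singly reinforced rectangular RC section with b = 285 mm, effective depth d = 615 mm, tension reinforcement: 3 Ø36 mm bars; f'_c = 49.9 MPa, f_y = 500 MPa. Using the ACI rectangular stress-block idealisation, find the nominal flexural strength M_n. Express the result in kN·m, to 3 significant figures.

M_n ≈ 843 kN·m

A_s = 3 × 1018 = 3054 mm².
T = A_s f_y = 3054 × 500 = 1527000 N = 1527 kN.
From C = T: a = T/(0.85 f'_c b) = 1527000/(0.85 × 49.9 × 285) = 126.32 mm.
M_n = T(d − a/2) = 1527 kN × (615 − 63.16) mm = 842.66 kN·m.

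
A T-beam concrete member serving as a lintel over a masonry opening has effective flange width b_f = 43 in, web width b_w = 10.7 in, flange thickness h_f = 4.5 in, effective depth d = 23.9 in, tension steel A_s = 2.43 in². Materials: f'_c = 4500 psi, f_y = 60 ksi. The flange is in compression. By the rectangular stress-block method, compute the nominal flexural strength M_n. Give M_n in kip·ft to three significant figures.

Tension: T = A_s f_y = 2.43 × 60 = 145.8 kips.
Try a within the flange: a = T/(0.85 f'_c b_f) = 145.8/(0.85 × 4.5 × 43) = 0.886 in.
Since a = 0.886 ≤ h_f = 4.5 in, the stress block lies entirely in the flange; analyse as a rectangular beam of width b_f.
M_n = T(d − a/2) = 145.8 × (23.9 − 0.443) = 3420.0 kip·in.
M_n = 3420.0/12 = 285.00 kip·ft.

M_n ≈ 285 kip·ft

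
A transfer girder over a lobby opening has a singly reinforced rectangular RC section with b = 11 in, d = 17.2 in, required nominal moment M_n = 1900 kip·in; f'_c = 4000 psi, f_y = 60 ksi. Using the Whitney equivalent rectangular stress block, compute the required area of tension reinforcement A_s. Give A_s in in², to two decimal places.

From M_n = 0.85 f'_c a b (d − a/2):
a = d − √(d² − 2M_n/(0.85 f'_c b)) = 17.2 − √(17.2² − 2 × 1900/(0.85 × 4 × 11)) = 3.263 in.
A_s = 0.85 f'_c a b / f_y = 0.85 × 4 × 3.263 × 11 / 60 = 2.034 in².

A_s ≈ 2.03 in²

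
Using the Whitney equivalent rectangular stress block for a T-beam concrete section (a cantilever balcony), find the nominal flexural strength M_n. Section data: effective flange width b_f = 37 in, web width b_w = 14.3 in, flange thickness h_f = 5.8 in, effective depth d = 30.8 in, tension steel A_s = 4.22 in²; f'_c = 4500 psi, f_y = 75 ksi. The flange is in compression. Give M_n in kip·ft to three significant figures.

M_n ≈ 783 kip·ft

Tension: T = A_s f_y = 4.22 × 75 = 316.5 kips.
Try a within the flange: a = T/(0.85 f'_c b_f) = 316.5/(0.85 × 4.5 × 37) = 2.236 in.
Since a = 2.236 ≤ h_f = 5.8 in, the stress block lies entirely in the flange; analyse as a rectangular beam of width b_f.
M_n = T(d − a/2) = 316.5 × (30.8 − 1.118) = 9394.4 kip·in.
M_n = 9394.4/12 = 782.87 kip·ft.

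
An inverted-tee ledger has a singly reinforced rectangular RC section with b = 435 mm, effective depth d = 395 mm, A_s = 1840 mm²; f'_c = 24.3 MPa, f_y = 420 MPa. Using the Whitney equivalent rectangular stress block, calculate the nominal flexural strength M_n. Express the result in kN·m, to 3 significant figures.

T = A_s f_y = 1840 × 420 = 772800 N = 772.8 kN.
From C = T: a = T/(0.85 f'_c b) = 772800/(0.85 × 24.3 × 435) = 86.01 mm.
M_n = T(d − a/2) = 772.8 kN × (395 − 43.005) mm = 272.02 kN·m.

M_n ≈ 272 kN·m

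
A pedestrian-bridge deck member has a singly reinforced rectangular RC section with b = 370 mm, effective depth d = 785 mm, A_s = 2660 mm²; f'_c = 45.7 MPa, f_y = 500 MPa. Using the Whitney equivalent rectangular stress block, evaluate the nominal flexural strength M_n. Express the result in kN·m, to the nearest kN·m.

M_n ≈ 983 kN·m

T = A_s f_y = 2660 × 500 = 1330000 N = 1330 kN.
From C = T: a = T/(0.85 f'_c b) = 1330000/(0.85 × 45.7 × 370) = 92.54 mm.
M_n = T(d − a/2) = 1330 kN × (785 − 46.27) mm = 982.51 kN·m.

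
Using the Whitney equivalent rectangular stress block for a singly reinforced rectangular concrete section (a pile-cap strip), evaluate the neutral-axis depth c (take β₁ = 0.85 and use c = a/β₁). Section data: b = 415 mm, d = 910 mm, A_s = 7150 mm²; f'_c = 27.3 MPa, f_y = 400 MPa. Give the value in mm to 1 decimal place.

T = A_s f_y = 7150 × 400 = 2860000 N = 2860 kN.
Setting C = 0.85 f'_c a b equal to T: a = 2860000/(0.85 × 27.3 × 415) = 296.986 mm.
With β₁ = 0.85, c = a/β₁ = 296.986/0.85 = 349.4 mm.

c ≈ 349.4 mm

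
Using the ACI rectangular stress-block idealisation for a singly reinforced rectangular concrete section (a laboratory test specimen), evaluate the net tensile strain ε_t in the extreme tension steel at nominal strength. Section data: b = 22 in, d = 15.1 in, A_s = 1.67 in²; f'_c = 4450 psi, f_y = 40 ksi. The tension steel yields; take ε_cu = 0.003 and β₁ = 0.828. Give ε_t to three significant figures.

a = A_s f_y/(0.85 f'_c b) = 0.803 in.
β₁ = 0.828, so c = a/β₁ = 0.803/0.828 = 0.970 in.
From the linear strain diagram with ε_cu = 0.003: ε_t = 0.003 (d − c)/c = 0.003 × (15.1 − 0.970)/0.970 = 0.0437.
Since ε_t ≥ 0.005, the section is tension-controlled.

ε_t ≈ 0.0437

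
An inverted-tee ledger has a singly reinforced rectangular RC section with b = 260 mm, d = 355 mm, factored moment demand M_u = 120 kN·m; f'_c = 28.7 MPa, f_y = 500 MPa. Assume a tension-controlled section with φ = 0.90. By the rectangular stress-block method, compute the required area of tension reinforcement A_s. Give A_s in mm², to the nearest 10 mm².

A_s ≈ 830 mm²

M_n = M_u/φ = 120/0.90 = 133.333 kN·m.
With M_n = 0.85 f'_c a b (d − a/2), solve the quadratic for a:
a = d − √(d² − 2M_n/(0.85 f'_c b)) = 355 − √(355² − 2 × 133.333×10⁶/(0.85 × 28.7 × 260)) = 65.20 mm.
A_s = 0.85 f'_c a b / f_y = 0.85 × 28.7 × 65.20 × 260 / 500 = 827.1 mm².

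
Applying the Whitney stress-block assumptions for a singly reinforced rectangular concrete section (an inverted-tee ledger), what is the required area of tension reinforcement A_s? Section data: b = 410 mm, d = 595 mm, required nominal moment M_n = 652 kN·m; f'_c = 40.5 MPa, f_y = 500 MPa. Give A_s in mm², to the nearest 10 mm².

With M_n = 0.85 f'_c a b (d − a/2), solve the quadratic for a:
a = d − √(d² − 2M_n/(0.85 f'_c b)) = 595 − √(595² − 2 × 652×10⁶/(0.85 × 40.5 × 410)) = 83.50 mm.
A_s = 0.85 f'_c a b / f_y = 0.85 × 40.5 × 83.50 × 410 / 500 = 2357.1 mm².

A_s ≈ 2360 mm²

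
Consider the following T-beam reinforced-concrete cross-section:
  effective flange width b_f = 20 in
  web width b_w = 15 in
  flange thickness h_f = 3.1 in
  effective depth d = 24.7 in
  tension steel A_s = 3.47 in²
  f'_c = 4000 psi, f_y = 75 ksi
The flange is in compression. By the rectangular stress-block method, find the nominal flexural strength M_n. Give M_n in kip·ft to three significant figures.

Tension: T = A_s f_y = 3.47 × 75 = 260.25 kips.
Try a within the flange: a = T/(0.85 f'_c b_f) = 260.25/(0.85 × 4 × 20) = 3.827 in.
a = 3.827 > h_f = 3.1 in: the block extends into the web. Split into flange-overhang and web parts.
C_f = 0.85 f'_c (b_f − b_w) h_f = 0.85 × 4 × (20 − 15) × 3.1 = 52.7 kips.
Remaining web compression depth: a_w = (T − C_f)/(0.85 f'_c b_w) = (260.25 − 52.7)/(0.85 × 4 × 15) = 4.070 in.
M_n = C_f(d − h_f/2) + (T − C_f)(d − a_w/2) = 52.7 × (24.7 − 1.55) + 207.55 × (24.7 − 2.035) = 1220.0 + 4704.1 = 5924.1 kip·in.
M_n = 5924.1/12 = 493.68 kip·ft.

M_n ≈ 494 kip·ft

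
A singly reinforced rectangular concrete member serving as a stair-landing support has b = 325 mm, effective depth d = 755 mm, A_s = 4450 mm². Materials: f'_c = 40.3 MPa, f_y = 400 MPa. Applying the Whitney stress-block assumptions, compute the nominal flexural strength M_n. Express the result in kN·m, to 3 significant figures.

M_n ≈ 1200 kN·m

T = A_s f_y = 4450 × 400 = 1780000 N = 1780 kN.
From C = T: a = T/(0.85 f'_c b) = 1780000/(0.85 × 40.3 × 325) = 159.89 mm.
M_n = T(d − a/2) = 1780 kN × (755 − 79.945) mm = 1201.60 kN·m.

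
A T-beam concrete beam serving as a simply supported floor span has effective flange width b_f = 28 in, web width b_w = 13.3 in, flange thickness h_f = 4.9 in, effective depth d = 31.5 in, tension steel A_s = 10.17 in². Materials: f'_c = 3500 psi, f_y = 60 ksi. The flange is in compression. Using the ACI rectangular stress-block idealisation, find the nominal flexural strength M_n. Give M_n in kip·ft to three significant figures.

M_n ≈ 1390 kip·ft

Tension: T = A_s f_y = 10.17 × 60 = 610.2 kips.
Try a within the flange: a = T/(0.85 f'_c b_f) = 610.2/(0.85 × 3.5 × 28) = 7.325 in.
a = 7.325 > h_f = 4.9 in: the block extends into the web. Split into flange-overhang and web parts.
C_f = 0.85 f'_c (b_f − b_w) h_f = 0.85 × 3.5 × (28 − 13.3) × 4.9 = 214.3 kips.
Remaining web compression depth: a_w = (T − C_f)/(0.85 f'_c b_w) = (610.2 − 214.3)/(0.85 × 3.5 × 13.3) = 10.006 in.
M_n = C_f(d − h_f/2) + (T − C_f)(d − a_w/2) = 214.3 × (31.5 − 2.45) + 395.9 × (31.5 − 5.003) = 6225.4 + 10490.2 = 16715.6 kip·in.
M_n = 16715.6/12 = 1392.97 kip·ft.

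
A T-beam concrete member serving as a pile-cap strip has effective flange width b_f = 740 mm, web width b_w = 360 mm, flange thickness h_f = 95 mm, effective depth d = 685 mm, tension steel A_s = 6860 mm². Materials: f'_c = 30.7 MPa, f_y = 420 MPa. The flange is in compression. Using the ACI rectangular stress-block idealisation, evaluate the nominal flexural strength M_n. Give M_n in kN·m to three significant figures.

M_n ≈ 1730 kN·m

Tension: T = A_s f_y = 6860 × 420 = 2881200 N.
Try a within the flange: a = T/(0.85 f'_c b_f) = 2881200/(0.85 × 30.7 × 740) = 149.21 mm.
a = 149.21 > h_f = 95 mm: the block extends into the web. Split into flange-overhang and web parts.
C_f = 0.85 f'_c (b_f − b_w) h_f = 0.85 × 30.7 × (740 − 360) × 95 = 942030 N.
Remaining web compression depth: a_w = (T − C_f)/(0.85 f'_c b_w) = (2881200 − 942030)/(0.85 × 30.7 × 360) = 206.42 mm.
M_n = C_f(d − h_f/2) + (T − C_f)(d − a_w/2) = 942030 × (685 − 47.5) + 1939170 × (685 − 103.21) = 600.54 + 1128.19 = 1728.73 × 10⁶ N·mm.
M_n = 1728.73 kN·m.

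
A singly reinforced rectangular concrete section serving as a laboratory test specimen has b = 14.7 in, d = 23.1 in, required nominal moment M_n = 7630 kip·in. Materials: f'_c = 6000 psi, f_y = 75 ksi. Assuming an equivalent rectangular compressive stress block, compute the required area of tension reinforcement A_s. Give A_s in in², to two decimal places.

From M_n = 0.85 f'_c a b (d − a/2):
a = d − √(d² − 2M_n/(0.85 f'_c b)) = 23.1 − √(23.1² − 2 × 7630/(0.85 × 6 × 14.7)) = 4.932 in.
A_s = 0.85 f'_c a b / f_y = 0.85 × 6 × 4.932 × 14.7 / 75 = 4.930 in².

A_s ≈ 4.93 in²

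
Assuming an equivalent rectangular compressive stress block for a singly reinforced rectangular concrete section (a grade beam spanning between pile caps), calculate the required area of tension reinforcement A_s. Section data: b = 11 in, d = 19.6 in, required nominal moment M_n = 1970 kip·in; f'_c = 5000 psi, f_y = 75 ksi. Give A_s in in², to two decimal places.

A_s ≈ 1.42 in²

From M_n = 0.85 f'_c a b (d − a/2):
a = d − √(d² − 2M_n/(0.85 f'_c b)) = 19.6 − √(19.6² − 2 × 1970/(0.85 × 5 × 11)) = 2.283 in.
A_s = 0.85 f'_c a b / f_y = 0.85 × 5 × 2.283 × 11 / 75 = 1.423 in².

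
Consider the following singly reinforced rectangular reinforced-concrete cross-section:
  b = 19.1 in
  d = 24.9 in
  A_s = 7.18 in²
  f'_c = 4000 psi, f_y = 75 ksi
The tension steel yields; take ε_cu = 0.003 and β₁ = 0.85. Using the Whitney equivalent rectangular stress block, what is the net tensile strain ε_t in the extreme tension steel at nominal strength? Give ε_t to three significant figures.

ε_t ≈ 0.00466

a = A_s f_y/(0.85 f'_c b) = 8.292 in.
β₁ = 0.85, so c = a/β₁ = 8.292/0.85 = 9.755 in.
From the linear strain diagram with ε_cu = 0.003: ε_t = 0.003 (d − c)/c = 0.003 × (24.9 − 9.755)/9.755 = 0.00466.
ε_t is between 0.004 and 0.005 — transition zone.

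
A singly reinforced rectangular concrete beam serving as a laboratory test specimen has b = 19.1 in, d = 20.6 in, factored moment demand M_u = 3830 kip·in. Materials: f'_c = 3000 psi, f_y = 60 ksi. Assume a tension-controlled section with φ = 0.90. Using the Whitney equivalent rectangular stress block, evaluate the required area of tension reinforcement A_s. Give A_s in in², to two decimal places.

M_n = M_u/φ = 3830/0.90 = 4255.56 kip·in.
From M_n = 0.85 f'_c a b (d − a/2):
a = d − √(d² − 2M_n/(0.85 f'_c b)) = 20.6 − √(20.6² − 2 × 4255.56/(0.85 × 3 × 19.1)) = 4.801 in.
A_s = 0.85 f'_c a b / f_y = 0.85 × 3 × 4.801 × 19.1 / 60 = 3.897 in².

A_s ≈ 3.90 in²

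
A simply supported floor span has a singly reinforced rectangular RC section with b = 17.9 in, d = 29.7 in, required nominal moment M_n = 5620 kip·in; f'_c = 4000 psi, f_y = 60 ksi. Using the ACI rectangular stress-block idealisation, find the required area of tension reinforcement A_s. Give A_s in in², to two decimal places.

A_s ≈ 3.34 in²

From M_n = 0.85 f'_c a b (d − a/2):
a = d − √(d² − 2M_n/(0.85 f'_c b)) = 29.7 − √(29.7² − 2 × 5620/(0.85 × 4 × 17.9)) = 3.292 in.
A_s = 0.85 f'_c a b / f_y = 0.85 × 4 × 3.292 × 17.9 / 60 = 3.339 in².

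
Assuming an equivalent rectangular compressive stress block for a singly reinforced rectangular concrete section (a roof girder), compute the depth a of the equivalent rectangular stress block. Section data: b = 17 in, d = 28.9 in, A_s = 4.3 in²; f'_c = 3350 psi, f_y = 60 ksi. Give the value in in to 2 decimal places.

T = A_s f_y = 4.3 × 60 = 258 kips.
a = T/(0.85 f'_c b) = 258/(0.85 × 3.35 × 17) = 5.33 in.

a ≈ 5.33 in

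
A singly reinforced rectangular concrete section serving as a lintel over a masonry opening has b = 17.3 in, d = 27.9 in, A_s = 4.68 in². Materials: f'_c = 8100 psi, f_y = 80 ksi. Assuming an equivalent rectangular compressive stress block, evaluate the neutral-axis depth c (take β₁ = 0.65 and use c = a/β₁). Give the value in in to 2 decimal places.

c ≈ 4.84 in

T = A_s f_y = 4.68 × 80 = 374.4 kips.
a = T/(0.85 f'_c b) = 374.4/(0.85 × 8.1 × 17.3) = 3.1433 in.
With β₁ = 0.65, c = a/β₁ = 3.1433/0.65 = 4.84 in.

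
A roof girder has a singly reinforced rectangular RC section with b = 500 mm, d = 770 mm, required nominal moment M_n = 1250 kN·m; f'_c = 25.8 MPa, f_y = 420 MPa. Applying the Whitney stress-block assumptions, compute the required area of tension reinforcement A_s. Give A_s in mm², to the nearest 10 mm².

A_s ≈ 4330 mm²

With M_n = 0.85 f'_c a b (d − a/2), solve the quadratic for a:
a = d − √(d² − 2M_n/(0.85 f'_c b)) = 770 − √(770² − 2 × 1250×10⁶/(0.85 × 25.8 × 500)) = 165.93 mm.
A_s = 0.85 f'_c a b / f_y = 0.85 × 25.8 × 165.93 × 500 / 420 = 4332.0 mm².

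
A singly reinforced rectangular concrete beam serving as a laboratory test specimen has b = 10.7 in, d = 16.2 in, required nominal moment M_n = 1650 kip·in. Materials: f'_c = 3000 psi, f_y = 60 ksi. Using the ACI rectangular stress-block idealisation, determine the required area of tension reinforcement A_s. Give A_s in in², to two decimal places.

From M_n = 0.85 f'_c a b (d − a/2):
a = d − √(d² − 2M_n/(0.85 f'_c b)) = 16.2 − √(16.2² − 2 × 1650/(0.85 × 3 × 10.7)) = 4.305 in.
A_s = 0.85 f'_c a b / f_y = 0.85 × 3 × 4.305 × 10.7 / 60 = 1.958 in².

A_s ≈ 1.96 in²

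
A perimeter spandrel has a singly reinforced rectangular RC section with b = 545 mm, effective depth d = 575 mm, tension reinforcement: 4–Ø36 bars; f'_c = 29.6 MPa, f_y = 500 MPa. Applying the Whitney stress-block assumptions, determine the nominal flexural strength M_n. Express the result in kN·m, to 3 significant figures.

M_n ≈ 1020 kN·m

A_s = 4 × 1018 = 4072 mm².
T = A_s f_y = 4072 × 500 = 2036000 N = 2036 kN.
From C = T: a = T/(0.85 f'_c b) = 2036000/(0.85 × 29.6 × 545) = 148.48 mm.
M_n = T(d − a/2) = 2036 kN × (575 − 74.24) mm = 1019.55 kN·m.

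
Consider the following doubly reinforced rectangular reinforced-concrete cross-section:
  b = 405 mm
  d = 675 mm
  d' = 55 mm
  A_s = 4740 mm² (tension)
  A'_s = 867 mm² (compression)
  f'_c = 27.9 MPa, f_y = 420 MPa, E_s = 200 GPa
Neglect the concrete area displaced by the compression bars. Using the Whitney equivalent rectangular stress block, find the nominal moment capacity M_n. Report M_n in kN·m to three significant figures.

M_n ≈ 1190 kN·m

Assume both tension and compression steel yield.
Net tension couple steel: A_s − A'_s = 3873 mm².
a = (A_s − A'_s) f_y / (0.85 f'_c b) = 1626660/(0.85 × 27.9 × 405) = 169.36 mm.
c = a/β₁ = 169.36/0.85 = 199.25 mm; ε'_s = 0.003(c − d')/c = 0.0022 ≥ f_y/E_s = 0.0021, so compression steel does yield.
M_n = (A_s − A'_s) f_y (d − a/2) + A'_s f_y (d − d') = [1626660 × (675 − 84.68) + 364140 × (675 − 55)] × 10⁻⁶ = 960.25 + 225.77 = 1186.02 kN·m.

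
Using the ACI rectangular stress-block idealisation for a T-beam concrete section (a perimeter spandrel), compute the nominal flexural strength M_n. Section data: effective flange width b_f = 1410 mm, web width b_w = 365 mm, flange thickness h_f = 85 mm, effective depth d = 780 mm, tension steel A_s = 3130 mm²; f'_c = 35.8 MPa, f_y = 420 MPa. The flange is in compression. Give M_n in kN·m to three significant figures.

Tension: T = A_s f_y = 3130 × 420 = 1314600 N.
Try a within the flange: a = T/(0.85 f'_c b_f) = 1314600/(0.85 × 35.8 × 1410) = 30.64 mm.
Since a = 30.64 ≤ h_f = 85 mm, the stress block lies entirely in the flange; analyse as a rectangular beam of width b_f.
M_n = T(d − a/2) = 1314600 × (780 − 15.32) = 1005.25 × 10⁶ N·mm.
M_n = 1005.25 kN·m.

M_n ≈ 1010 kN·m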